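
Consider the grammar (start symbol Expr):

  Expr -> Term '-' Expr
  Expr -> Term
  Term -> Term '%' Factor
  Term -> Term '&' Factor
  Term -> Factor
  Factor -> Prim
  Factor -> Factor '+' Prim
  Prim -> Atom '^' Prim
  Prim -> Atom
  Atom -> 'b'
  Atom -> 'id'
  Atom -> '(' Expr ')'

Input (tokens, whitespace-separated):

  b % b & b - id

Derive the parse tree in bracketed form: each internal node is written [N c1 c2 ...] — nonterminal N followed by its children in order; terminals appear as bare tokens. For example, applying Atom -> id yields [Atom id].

Expr
Term - Expr
Term & Factor - Expr
Term % Factor & Factor - Expr
Factor % Factor & Factor - Expr
Prim % Factor & Factor - Expr
Atom % Factor & Factor - Expr
b % Factor & Factor - Expr
b % Prim & Factor - Expr
b % Atom & Factor - Expr
b % b & Factor - Expr
b % b & Prim - Expr
b % b & Atom - Expr
b % b & b - Expr
b % b & b - Term
b % b & b - Factor
b % b & b - Prim
b % b & b - Atom
b % b & b - id

[Expr [Term [Term [Term [Factor [Prim [Atom b]]]] % [Factor [Prim [Atom b]]]] & [Factor [Prim [Atom b]]]] - [Expr [Term [Factor [Prim [Atom id]]]]]]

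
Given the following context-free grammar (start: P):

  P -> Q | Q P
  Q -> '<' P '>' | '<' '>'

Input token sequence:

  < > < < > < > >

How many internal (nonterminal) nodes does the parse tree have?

[P [Q < >] [P [Q < [P [Q < >] [P [Q < >]]] >]]]

8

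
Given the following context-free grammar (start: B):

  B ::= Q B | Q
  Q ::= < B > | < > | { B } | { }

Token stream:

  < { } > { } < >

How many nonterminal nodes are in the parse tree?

8

[B [Q < [B [Q { }]] >] [B [Q { }] [B [Q < >]]]]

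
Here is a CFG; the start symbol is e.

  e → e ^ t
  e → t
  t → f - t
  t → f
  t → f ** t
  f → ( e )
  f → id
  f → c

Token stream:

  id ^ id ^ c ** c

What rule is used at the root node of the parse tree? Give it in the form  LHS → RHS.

e → e ^ t

[e [e [e [t [f id]]] ^ [t [f id]]] ^ [t [f c] ** [t [f c]]]]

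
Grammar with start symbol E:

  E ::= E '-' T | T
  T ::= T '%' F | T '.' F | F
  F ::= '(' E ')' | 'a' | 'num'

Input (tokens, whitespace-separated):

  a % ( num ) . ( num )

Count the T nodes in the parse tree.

[E [T [T [T [F a]] % [F ( [E [T [F num]]] )]] . [F ( [E [T [F num]]] )]]]

5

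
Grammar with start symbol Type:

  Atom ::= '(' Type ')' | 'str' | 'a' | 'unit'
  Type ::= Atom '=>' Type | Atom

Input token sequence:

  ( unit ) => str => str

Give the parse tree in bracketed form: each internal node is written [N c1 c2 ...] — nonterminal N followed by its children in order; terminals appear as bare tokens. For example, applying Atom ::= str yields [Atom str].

[Type [Atom ( [Type [Atom unit]] )] => [Type [Atom str] => [Type [Atom str]]]]

Type
Atom => Type
( Type ) => Type
( Atom ) => Type
( unit ) => Type
( unit ) => Atom => Type
( unit ) => str => Type
( unit ) => str => Atom
( unit ) => str => str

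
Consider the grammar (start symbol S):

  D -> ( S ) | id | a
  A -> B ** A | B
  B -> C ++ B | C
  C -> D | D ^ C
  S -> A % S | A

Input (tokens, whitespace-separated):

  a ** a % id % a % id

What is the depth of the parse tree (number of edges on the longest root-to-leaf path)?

[S [A [B [C [D a]]] ** [A [B [C [D a]]]]] % [S [A [B [C [D id]]]] % [S [A [B [C [D a]]]] % [S [A [B [C [D id]]]]]]]]

8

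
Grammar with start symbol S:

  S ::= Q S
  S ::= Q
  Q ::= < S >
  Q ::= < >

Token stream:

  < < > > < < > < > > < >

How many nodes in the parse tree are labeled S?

[S [Q < [S [Q < >]] >] [S [Q < [S [Q < >] [S [Q < >]]] >] [S [Q < >]]]]

6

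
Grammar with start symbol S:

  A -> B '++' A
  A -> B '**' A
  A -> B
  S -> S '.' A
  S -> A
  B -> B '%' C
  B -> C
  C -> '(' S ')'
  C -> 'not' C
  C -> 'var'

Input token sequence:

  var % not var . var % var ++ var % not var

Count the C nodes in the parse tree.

8

[S [S [A [B [B [C var]] % [C not [C var]]]]] . [A [B [B [C var]] % [C var]] ++ [A [B [B [C var]] % [C not [C var]]]]]]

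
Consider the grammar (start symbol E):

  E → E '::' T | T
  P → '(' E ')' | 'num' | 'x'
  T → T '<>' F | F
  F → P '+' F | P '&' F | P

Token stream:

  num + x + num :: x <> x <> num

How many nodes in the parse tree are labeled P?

6

[E [E [T [F [P num] + [F [P x] + [F [P num]]]]]] :: [T [T [T [F [P x]]] <> [F [P x]]] <> [F [P num]]]]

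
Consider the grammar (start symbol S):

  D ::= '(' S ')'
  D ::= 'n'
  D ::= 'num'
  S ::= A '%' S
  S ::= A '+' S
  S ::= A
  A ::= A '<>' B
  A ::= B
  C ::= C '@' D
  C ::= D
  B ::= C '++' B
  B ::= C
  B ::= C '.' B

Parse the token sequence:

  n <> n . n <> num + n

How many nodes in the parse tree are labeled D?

[S [A [A [A [B [C [D n]]]] <> [B [C [D n]] . [B [C [D n]]]]] <> [B [C [D num]]]] + [S [A [B [C [D n]]]]]]

5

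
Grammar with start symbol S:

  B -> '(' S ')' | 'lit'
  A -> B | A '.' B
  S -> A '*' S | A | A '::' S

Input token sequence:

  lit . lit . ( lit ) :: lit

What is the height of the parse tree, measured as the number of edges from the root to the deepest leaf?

[S [A [A [A [B lit]] . [B lit]] . [B ( [S [A [B lit]]] )]] :: [S [A [B lit]]]]

6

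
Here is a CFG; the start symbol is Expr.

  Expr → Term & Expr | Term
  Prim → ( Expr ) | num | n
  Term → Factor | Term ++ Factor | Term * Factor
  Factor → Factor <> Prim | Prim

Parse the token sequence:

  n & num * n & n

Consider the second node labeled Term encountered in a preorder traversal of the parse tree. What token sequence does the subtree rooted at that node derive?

[Expr [Term [Factor [Prim n]]] & [Expr [Term [Term [Factor [Prim num]]] * [Factor [Prim n]]] & [Expr [Term [Factor [Prim n]]]]]]

num * n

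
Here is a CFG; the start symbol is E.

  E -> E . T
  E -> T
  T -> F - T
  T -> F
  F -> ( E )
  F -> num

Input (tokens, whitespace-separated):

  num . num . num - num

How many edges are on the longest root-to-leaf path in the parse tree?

[E [E [E [T [F num]]] . [T [F num]]] . [T [F num] - [T [F num]]]]

5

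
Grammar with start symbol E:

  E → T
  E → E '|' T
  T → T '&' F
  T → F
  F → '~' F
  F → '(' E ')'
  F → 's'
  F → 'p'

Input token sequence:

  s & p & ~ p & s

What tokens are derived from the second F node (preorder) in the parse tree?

p

[E [T [T [T [T [F s]] & [F p]] & [F ~ [F p]]] & [F s]]]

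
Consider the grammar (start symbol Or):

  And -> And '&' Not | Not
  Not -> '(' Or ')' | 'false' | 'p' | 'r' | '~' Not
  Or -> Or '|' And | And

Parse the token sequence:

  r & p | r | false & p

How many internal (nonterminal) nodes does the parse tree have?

[Or [Or [Or [And [And [Not r]] & [Not p]]] | [And [Not r]]] | [And [And [Not false]] & [Not p]]]

13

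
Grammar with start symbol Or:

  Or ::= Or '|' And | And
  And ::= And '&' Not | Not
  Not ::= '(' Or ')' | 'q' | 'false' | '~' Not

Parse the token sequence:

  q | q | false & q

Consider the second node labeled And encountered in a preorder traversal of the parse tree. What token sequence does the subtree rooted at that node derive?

[Or [Or [Or [And [Not q]]] | [And [Not q]]] | [And [And [Not false]] & [Not q]]]

q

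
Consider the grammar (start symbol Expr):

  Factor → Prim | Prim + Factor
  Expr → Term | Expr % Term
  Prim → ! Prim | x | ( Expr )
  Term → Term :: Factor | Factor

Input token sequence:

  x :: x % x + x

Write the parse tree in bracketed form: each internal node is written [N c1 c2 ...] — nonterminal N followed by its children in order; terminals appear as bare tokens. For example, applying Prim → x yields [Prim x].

Expr
Expr % Term
Term % Term
Term :: Factor % Term
Factor :: Factor % Term
Prim :: Factor % Term
x :: Factor % Term
x :: Prim % Term
x :: x % Term
x :: x % Factor
x :: x % Prim + Factor
x :: x % x + Factor
x :: x % x + Prim
x :: x % x + x

[Expr [Expr [Term [Term [Factor [Prim x]]] :: [Factor [Prim x]]]] % [Term [Factor [Prim x] + [Factor [Prim x]]]]]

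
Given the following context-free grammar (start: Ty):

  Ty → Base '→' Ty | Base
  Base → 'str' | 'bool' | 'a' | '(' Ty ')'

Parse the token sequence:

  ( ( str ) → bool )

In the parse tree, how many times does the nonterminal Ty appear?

4

[Ty [Base ( [Ty [Base ( [Ty [Base str]] )] → [Ty [Base bool]]] )]]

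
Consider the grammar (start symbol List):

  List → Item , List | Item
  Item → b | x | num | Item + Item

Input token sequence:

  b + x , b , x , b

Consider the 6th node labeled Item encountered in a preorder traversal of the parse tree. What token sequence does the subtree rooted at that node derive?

[List [Item [Item b] + [Item x]] , [List [Item b] , [List [Item x] , [List [Item b]]]]]

b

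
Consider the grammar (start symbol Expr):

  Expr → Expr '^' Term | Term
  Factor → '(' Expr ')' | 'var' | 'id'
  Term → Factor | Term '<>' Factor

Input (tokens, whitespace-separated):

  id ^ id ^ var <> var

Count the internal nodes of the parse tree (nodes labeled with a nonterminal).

11

[Expr [Expr [Expr [Term [Factor id]]] ^ [Term [Factor id]]] ^ [Term [Term [Factor var]] <> [Factor var]]]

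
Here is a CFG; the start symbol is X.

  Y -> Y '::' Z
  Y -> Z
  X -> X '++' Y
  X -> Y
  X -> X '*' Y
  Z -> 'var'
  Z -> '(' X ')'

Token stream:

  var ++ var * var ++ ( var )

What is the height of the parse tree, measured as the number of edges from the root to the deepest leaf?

[X [X [X [X [Y [Z var]]] ++ [Y [Z var]]] * [Y [Z var]]] ++ [Y [Z ( [X [Y [Z var]]] )]]]

6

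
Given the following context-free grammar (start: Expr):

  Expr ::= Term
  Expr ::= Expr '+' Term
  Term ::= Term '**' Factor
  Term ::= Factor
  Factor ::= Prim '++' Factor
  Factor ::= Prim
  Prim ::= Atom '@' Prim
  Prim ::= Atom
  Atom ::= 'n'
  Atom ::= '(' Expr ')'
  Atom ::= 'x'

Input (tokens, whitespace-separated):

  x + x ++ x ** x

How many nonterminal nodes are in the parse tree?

[Expr [Expr [Term [Factor [Prim [Atom x]]]]] + [Term [Term [Factor [Prim [Atom x]] ++ [Factor [Prim [Atom x]]]]] ** [Factor [Prim [Atom x]]]]]

17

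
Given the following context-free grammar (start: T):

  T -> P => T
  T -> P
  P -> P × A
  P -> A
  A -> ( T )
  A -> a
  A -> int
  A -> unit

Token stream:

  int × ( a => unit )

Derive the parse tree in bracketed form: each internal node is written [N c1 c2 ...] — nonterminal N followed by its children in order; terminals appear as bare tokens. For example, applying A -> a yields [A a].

T
P
P × A
A × A
int × A
int × ( T )
int × ( P => T )
int × ( A => T )
int × ( a => T )
int × ( a => P )
int × ( a => A )
int × ( a => unit )

[T [P [P [A int]] × [A ( [T [P [A a]] => [T [P [A unit]]]] )]]]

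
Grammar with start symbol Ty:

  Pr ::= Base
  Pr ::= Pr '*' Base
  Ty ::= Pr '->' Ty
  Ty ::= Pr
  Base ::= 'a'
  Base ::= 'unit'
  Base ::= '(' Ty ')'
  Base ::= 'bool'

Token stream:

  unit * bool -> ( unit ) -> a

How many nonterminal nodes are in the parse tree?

14

[Ty [Pr [Pr [Base unit]] * [Base bool]] -> [Ty [Pr [Base ( [Ty [Pr [Base unit]]] )]] -> [Ty [Pr [Base a]]]]]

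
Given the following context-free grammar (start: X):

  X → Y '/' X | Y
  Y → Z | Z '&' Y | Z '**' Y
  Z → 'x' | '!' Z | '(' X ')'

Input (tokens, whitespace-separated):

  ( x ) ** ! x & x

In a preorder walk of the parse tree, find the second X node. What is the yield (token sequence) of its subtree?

[X [Y [Z ( [X [Y [Z x]]] )] ** [Y [Z ! [Z x]] & [Y [Z x]]]]]

x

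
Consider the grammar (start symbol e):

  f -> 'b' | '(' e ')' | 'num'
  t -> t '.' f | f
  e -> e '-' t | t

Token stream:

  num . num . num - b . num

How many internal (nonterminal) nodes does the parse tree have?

12

[e [e [t [t [t [f num]] . [f num]] . [f num]]] - [t [t [f b]] . [f num]]]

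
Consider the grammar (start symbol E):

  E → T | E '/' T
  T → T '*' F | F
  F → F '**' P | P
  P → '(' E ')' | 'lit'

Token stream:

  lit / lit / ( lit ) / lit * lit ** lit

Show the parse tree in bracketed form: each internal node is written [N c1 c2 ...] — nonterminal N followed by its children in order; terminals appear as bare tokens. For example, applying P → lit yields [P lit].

[E [E [E [E [T [F [P lit]]]] / [T [F [P lit]]]] / [T [F [P ( [E [T [F [P lit]]]] )]]]] / [T [T [F [P lit]]] * [F [F [P lit]] ** [P lit]]]]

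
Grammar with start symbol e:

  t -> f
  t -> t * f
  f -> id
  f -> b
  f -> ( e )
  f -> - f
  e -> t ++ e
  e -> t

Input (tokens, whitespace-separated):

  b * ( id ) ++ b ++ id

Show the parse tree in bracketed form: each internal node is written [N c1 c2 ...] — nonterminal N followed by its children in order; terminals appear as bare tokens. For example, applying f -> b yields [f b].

e
t ++ e
t * f ++ e
f * f ++ e
b * f ++ e
b * ( e ) ++ e
b * ( t ) ++ e
b * ( f ) ++ e
b * ( id ) ++ e
b * ( id ) ++ t ++ e
b * ( id ) ++ f ++ e
b * ( id ) ++ b ++ e
b * ( id ) ++ b ++ t
b * ( id ) ++ b ++ f
b * ( id ) ++ b ++ id

[e [t [t [f b]] * [f ( [e [t [f id]]] )]] ++ [e [t [f b]] ++ [e [t [f id]]]]]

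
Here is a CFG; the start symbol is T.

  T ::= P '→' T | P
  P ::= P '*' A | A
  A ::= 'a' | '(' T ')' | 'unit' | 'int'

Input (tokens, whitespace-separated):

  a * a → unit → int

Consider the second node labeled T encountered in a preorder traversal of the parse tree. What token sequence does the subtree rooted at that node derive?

unit → int

[T [P [P [A a]] * [A a]] → [T [P [A unit]] → [T [P [A int]]]]]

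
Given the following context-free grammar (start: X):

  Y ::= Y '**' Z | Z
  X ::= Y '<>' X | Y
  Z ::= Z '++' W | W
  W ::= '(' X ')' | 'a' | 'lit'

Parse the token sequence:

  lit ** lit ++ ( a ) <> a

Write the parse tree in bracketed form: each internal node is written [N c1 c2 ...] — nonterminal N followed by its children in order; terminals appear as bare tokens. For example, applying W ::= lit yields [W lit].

[X [Y [Y [Z [W lit]]] ** [Z [Z [W lit]] ++ [W ( [X [Y [Z [W a]]]] )]]] <> [X [Y [Z [W a]]]]]

X
Y <> X
Y ** Z <> X
Z ** Z <> X
W ** Z <> X
lit ** Z <> X
lit ** Z ++ W <> X
lit ** W ++ W <> X
lit ** lit ++ W <> X
lit ** lit ++ ( X ) <> X
lit ** lit ++ ( Y ) <> X
lit ** lit ++ ( Z ) <> X
lit ** lit ++ ( W ) <> X
lit ** lit ++ ( a ) <> X
lit ** lit ++ ( a ) <> Y
lit ** lit ++ ( a ) <> Z
lit ** lit ++ ( a ) <> W
lit ** lit ++ ( a ) <> a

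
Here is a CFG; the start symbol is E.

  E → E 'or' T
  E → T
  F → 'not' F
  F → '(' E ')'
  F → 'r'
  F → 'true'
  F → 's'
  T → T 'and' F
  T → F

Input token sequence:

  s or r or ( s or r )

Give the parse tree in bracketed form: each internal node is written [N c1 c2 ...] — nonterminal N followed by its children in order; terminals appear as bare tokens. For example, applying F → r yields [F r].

E
E or T
E or T or T
T or T or T
F or T or T
s or T or T
s or F or T
s or r or T
s or r or F
s or r or ( E )
s or r or ( E or T )
s or r or ( T or T )
s or r or ( F or T )
s or r or ( s or T )
s or r or ( s or F )
s or r or ( s or r )

[E [E [E [T [F s]]] or [T [F r]]] or [T [F ( [E [E [T [F s]]] or [T [F r]]] )]]]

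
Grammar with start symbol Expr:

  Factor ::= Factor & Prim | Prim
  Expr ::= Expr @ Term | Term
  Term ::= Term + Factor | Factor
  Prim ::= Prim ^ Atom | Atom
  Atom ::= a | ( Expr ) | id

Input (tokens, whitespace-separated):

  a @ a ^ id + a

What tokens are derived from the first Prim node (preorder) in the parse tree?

a

[Expr [Expr [Term [Factor [Prim [Atom a]]]]] @ [Term [Term [Factor [Prim [Prim [Atom a]] ^ [Atom id]]]] + [Factor [Prim [Atom a]]]]]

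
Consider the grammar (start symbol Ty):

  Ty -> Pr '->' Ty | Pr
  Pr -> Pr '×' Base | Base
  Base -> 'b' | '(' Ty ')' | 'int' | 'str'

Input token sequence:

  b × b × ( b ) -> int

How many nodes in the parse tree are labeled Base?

5

[Ty [Pr [Pr [Pr [Base b]] × [Base b]] × [Base ( [Ty [Pr [Base b]]] )]] -> [Ty [Pr [Base int]]]]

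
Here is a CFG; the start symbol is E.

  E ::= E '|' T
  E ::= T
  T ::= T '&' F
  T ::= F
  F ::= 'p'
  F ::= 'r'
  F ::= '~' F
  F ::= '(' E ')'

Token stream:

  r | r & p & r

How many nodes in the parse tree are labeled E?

[E [E [T [F r]]] | [T [T [T [F r]] & [F p]] & [F r]]]

2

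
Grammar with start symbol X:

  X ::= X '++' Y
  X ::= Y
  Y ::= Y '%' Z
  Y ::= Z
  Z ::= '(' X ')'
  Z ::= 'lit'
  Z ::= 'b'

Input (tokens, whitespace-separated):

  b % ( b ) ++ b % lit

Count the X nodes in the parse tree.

3

[X [X [Y [Y [Z b]] % [Z ( [X [Y [Z b]]] )]]] ++ [Y [Y [Z b]] % [Z lit]]]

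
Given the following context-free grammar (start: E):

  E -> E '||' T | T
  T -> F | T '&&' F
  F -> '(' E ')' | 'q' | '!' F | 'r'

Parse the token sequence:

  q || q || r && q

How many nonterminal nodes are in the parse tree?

11

[E [E [E [T [F q]]] || [T [F q]]] || [T [T [F r]] && [F q]]]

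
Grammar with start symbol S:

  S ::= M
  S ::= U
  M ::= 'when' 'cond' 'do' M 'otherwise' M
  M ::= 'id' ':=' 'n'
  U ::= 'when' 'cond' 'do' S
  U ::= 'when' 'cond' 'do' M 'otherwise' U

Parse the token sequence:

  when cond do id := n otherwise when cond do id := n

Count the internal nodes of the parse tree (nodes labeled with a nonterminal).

6

[S [U when cond do [M id := n] otherwise [U when cond do [S [M id := n]]]]]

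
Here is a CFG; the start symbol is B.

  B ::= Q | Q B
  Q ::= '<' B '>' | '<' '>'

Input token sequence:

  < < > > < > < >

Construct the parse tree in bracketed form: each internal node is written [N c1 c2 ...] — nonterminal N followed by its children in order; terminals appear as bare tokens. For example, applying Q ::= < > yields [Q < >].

[B [Q < [B [Q < >]] >] [B [Q < >] [B [Q < >]]]]

B
Q B
< B > B
< Q > B
< < > > B
< < > > Q B
< < > > < > B
< < > > < > Q
< < > > < > < >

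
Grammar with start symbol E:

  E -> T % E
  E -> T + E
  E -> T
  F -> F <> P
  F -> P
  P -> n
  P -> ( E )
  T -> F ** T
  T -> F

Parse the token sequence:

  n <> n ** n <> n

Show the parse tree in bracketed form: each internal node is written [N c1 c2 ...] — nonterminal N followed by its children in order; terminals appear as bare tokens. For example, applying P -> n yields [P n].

[E [T [F [F [P n]] <> [P n]] ** [T [F [F [P n]] <> [P n]]]]]

E
T
F ** T
F <> P ** T
P <> P ** T
n <> P ** T
n <> n ** T
n <> n ** F
n <> n ** F <> P
n <> n ** P <> P
n <> n ** n <> P
n <> n ** n <> n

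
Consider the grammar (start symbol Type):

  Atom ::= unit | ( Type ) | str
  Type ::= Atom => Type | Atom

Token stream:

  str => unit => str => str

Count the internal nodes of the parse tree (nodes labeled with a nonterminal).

[Type [Atom str] => [Type [Atom unit] => [Type [Atom str] => [Type [Atom str]]]]]

8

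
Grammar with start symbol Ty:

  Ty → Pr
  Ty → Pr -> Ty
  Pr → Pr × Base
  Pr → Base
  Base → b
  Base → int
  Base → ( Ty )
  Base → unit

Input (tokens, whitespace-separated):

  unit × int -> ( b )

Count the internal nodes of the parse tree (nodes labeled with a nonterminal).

11

[Ty [Pr [Pr [Base unit]] × [Base int]] -> [Ty [Pr [Base ( [Ty [Pr [Base b]]] )]]]]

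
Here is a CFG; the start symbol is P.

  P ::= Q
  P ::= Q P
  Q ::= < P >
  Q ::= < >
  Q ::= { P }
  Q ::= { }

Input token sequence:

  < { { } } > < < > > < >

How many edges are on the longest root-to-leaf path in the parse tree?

6

[P [Q < [P [Q { [P [Q { }]] }]] >] [P [Q < [P [Q < >]] >] [P [Q < >]]]]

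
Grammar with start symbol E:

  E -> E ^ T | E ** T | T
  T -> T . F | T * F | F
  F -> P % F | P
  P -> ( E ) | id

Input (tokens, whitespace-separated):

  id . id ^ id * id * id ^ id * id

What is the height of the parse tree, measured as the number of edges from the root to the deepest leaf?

[E [E [E [T [T [F [P id]]] . [F [P id]]]] ^ [T [T [T [F [P id]]] * [F [P id]]] * [F [P id]]]] ^ [T [T [F [P id]]] * [F [P id]]]]

7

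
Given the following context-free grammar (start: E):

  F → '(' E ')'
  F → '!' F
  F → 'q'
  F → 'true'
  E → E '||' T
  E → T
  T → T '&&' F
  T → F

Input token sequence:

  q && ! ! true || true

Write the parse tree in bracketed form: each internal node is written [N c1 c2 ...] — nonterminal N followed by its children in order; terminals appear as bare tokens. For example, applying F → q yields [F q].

E
E || T
T || T
T && F || T
F && F || T
q && F || T
q && ! F || T
q && ! ! F || T
q && ! ! true || T
q && ! ! true || F
q && ! ! true || true

[E [E [T [T [F q]] && [F ! [F ! [F true]]]]] || [T [F true]]]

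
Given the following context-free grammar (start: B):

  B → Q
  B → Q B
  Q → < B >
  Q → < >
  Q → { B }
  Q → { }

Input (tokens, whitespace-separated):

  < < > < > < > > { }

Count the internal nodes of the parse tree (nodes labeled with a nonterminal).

[B [Q < [B [Q < >] [B [Q < >] [B [Q < >]]]] >] [B [Q { }]]]

10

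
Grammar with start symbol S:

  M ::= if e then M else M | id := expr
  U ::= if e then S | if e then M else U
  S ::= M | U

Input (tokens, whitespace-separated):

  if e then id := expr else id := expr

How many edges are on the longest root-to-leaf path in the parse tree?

3

[S [M if e then [M id := expr] else [M id := expr]]]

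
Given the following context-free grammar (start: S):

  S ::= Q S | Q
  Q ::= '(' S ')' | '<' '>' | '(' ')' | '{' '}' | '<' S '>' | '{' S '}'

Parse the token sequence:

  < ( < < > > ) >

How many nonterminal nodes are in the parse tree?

8

[S [Q < [S [Q ( [S [Q < [S [Q < >]] >]] )]] >]]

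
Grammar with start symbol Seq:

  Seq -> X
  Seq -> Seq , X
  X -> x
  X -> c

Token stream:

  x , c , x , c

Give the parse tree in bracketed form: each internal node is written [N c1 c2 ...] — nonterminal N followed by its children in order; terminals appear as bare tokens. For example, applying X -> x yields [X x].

Seq
Seq , X
Seq , X , X
Seq , X , X , X
X , X , X , X
x , X , X , X
x , c , X , X
x , c , x , X
x , c , x , c

[Seq [Seq [Seq [Seq [X x]] , [X c]] , [X x]] , [X c]]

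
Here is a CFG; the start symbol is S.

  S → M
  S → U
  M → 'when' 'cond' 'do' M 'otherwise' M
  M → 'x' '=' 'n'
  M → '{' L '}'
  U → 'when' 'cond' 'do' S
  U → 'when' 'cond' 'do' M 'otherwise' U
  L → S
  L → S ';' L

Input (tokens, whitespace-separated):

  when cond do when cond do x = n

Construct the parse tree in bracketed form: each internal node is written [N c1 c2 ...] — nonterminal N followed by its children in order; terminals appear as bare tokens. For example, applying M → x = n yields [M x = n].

S
U
when cond do S
when cond do U
when cond do when cond do S
when cond do when cond do M
when cond do when cond do x = n

[S [U when cond do [S [U when cond do [S [M x = n]]]]]]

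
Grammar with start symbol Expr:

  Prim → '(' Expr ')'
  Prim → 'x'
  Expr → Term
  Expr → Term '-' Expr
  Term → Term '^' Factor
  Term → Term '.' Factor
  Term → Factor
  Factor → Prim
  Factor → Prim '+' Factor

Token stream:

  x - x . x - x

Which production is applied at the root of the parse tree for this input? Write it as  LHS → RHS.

Expr → Term '-' Expr

[Expr [Term [Factor [Prim x]]] - [Expr [Term [Term [Factor [Prim x]]] . [Factor [Prim x]]] - [Expr [Term [Factor [Prim x]]]]]]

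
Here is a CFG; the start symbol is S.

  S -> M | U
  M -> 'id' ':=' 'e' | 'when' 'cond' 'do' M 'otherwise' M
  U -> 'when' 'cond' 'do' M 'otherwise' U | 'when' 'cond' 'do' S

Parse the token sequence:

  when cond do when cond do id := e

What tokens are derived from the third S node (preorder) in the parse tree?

id := e

[S [U when cond do [S [U when cond do [S [M id := e]]]]]]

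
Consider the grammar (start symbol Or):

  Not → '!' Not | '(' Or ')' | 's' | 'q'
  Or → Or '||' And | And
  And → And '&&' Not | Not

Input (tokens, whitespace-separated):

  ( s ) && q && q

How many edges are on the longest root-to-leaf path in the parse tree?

[Or [And [And [And [Not ( [Or [And [Not s]]] )]] && [Not q]] && [Not q]]]

8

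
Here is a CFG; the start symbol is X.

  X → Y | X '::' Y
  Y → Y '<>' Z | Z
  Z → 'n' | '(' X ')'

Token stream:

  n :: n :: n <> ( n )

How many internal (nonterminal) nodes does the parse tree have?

14

[X [X [X [Y [Z n]]] :: [Y [Z n]]] :: [Y [Y [Z n]] <> [Z ( [X [Y [Z n]]] )]]]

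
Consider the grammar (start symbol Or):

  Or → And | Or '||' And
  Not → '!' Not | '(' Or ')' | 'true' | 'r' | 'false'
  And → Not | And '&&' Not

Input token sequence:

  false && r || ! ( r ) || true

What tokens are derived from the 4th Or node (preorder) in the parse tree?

[Or [Or [Or [And [And [Not false]] && [Not r]]] || [And [Not ! [Not ( [Or [And [Not r]]] )]]]] || [And [Not true]]]

r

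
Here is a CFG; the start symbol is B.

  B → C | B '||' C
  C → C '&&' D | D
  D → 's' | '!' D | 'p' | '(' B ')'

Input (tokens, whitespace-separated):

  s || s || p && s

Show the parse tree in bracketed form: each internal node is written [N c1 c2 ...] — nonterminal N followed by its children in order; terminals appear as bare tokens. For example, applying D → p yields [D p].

B
B || C
B || C || C
C || C || C
D || C || C
s || C || C
s || D || C
s || s || C
s || s || C && D
s || s || D && D
s || s || p && D
s || s || p && s

[B [B [B [C [D s]]] || [C [D s]]] || [C [C [D p]] && [D s]]]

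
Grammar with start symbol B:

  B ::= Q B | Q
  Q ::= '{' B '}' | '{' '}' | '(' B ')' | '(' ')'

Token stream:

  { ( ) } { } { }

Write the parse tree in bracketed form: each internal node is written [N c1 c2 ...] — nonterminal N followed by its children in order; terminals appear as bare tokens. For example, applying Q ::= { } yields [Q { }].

[B [Q { [B [Q ( )]] }] [B [Q { }] [B [Q { }]]]]

B
Q B
{ B } B
{ Q } B
{ ( ) } B
{ ( ) } Q B
{ ( ) } { } B
{ ( ) } { } Q
{ ( ) } { } { }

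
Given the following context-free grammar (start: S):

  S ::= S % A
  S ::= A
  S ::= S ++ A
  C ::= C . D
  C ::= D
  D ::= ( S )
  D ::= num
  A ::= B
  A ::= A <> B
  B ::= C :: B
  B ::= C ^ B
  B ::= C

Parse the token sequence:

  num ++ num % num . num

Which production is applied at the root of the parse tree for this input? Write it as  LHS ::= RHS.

[S [S [S [A [B [C [D num]]]]] ++ [A [B [C [D num]]]]] % [A [B [C [C [D num]] . [D num]]]]]

S ::= S % A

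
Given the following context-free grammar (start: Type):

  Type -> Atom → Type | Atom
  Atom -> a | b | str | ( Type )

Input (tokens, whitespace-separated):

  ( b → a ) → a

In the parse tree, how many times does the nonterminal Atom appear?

4

[Type [Atom ( [Type [Atom b] → [Type [Atom a]]] )] → [Type [Atom a]]]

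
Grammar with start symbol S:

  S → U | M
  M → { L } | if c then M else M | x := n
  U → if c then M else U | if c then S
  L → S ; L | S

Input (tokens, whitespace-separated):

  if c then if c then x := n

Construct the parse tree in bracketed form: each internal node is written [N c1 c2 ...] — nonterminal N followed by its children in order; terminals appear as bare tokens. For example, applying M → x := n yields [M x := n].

S
U
if c then S
if c then U
if c then if c then S
if c then if c then M
if c then if c then x := n

[S [U if c then [S [U if c then [S [M x := n]]]]]]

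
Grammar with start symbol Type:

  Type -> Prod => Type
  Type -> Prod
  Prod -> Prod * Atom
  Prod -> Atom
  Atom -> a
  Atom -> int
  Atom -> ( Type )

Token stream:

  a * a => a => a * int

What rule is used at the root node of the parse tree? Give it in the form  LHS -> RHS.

Type -> Prod => Type

[Type [Prod [Prod [Atom a]] * [Atom a]] => [Type [Prod [Atom a]] => [Type [Prod [Prod [Atom a]] * [Atom int]]]]]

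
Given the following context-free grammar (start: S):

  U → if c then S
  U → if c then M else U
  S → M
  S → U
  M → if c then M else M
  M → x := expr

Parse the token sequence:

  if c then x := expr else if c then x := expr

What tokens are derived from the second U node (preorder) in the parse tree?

[S [U if c then [M x := expr] else [U if c then [S [M x := expr]]]]]

if c then x := expr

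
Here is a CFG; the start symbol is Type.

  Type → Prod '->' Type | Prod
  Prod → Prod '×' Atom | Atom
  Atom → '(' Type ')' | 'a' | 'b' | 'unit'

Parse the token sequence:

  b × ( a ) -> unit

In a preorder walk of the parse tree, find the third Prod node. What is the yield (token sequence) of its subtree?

[Type [Prod [Prod [Atom b]] × [Atom ( [Type [Prod [Atom a]]] )]] -> [Type [Prod [Atom unit]]]]

a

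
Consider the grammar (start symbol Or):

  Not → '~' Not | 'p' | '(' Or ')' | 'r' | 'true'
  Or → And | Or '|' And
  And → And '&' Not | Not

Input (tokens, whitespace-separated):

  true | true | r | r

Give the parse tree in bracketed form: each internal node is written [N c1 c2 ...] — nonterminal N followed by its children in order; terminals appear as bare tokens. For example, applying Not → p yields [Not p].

Or
Or | And
Or | And | And
Or | And | And | And
And | And | And | And
Not | And | And | And
true | And | And | And
true | Not | And | And
true | true | And | And
true | true | Not | And
true | true | r | And
true | true | r | Not
true | true | r | r

[Or [Or [Or [Or [And [Not true]]] | [And [Not true]]] | [And [Not r]]] | [And [Not r]]]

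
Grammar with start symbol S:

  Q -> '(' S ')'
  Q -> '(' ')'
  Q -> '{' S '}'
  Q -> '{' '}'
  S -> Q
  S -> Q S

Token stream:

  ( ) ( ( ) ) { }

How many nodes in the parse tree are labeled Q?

[S [Q ( )] [S [Q ( [S [Q ( )]] )] [S [Q { }]]]]

4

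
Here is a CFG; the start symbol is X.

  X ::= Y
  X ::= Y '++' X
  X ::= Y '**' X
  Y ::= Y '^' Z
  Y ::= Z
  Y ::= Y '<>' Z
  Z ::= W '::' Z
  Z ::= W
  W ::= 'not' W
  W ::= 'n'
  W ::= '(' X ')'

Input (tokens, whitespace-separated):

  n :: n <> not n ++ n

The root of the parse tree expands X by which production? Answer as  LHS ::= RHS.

[X [Y [Y [Z [W n] :: [Z [W n]]]] <> [Z [W not [W n]]]] ++ [X [Y [Z [W n]]]]]

X ::= Y '++' X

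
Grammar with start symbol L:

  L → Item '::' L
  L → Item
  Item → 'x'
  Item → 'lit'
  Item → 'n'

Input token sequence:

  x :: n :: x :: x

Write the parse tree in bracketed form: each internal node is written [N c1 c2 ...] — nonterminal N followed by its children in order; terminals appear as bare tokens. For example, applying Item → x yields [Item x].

L
Item :: L
x :: L
x :: Item :: L
x :: n :: L
x :: n :: Item :: L
x :: n :: x :: L
x :: n :: x :: Item
x :: n :: x :: x

[L [Item x] :: [L [Item n] :: [L [Item x] :: [L [Item x]]]]]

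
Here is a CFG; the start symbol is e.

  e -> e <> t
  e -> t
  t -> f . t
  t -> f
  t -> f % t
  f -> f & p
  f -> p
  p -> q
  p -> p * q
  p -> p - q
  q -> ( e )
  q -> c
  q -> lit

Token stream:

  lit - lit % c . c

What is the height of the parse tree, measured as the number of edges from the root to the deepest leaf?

[e [t [f [p [p [q lit]] - [q lit]]] % [t [f [p [q c]]] . [t [f [p [q c]]]]]]]

7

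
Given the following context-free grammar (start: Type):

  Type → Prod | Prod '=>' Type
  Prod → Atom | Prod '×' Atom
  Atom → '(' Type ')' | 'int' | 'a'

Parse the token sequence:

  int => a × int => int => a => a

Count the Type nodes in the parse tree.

[Type [Prod [Atom int]] => [Type [Prod [Prod [Atom a]] × [Atom int]] => [Type [Prod [Atom int]] => [Type [Prod [Atom a]] => [Type [Prod [Atom a]]]]]]]

5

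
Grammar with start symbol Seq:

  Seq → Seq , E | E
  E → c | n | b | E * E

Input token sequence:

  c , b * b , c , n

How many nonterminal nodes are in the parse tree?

[Seq [Seq [Seq [Seq [E c]] , [E [E b] * [E b]]] , [E c]] , [E n]]

10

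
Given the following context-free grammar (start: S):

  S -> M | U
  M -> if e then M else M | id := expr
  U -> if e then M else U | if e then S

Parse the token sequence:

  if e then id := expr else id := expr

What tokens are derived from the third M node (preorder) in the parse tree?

[S [M if e then [M id := expr] else [M id := expr]]]

id := expr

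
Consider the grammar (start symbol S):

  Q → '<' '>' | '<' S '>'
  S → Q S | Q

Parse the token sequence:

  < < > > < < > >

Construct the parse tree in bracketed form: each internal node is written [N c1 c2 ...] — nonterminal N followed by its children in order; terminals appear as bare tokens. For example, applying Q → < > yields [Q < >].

[S [Q < [S [Q < >]] >] [S [Q < [S [Q < >]] >]]]

S
Q S
< S > S
< Q > S
< < > > S
< < > > Q
< < > > < S >
< < > > < Q >
< < > > < < > >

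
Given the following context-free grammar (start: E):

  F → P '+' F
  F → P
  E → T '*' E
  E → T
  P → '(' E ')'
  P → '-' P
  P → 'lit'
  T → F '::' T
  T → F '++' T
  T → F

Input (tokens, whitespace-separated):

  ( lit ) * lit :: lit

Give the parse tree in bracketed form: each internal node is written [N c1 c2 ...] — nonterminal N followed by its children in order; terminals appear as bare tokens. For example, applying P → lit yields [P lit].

E
T * E
F * E
P * E
( E ) * E
( T ) * E
( F ) * E
( P ) * E
( lit ) * E
( lit ) * T
( lit ) * F :: T
( lit ) * P :: T
( lit ) * lit :: T
( lit ) * lit :: F
( lit ) * lit :: P
( lit ) * lit :: lit

[E [T [F [P ( [E [T [F [P lit]]]] )]]] * [E [T [F [P lit]] :: [T [F [P lit]]]]]]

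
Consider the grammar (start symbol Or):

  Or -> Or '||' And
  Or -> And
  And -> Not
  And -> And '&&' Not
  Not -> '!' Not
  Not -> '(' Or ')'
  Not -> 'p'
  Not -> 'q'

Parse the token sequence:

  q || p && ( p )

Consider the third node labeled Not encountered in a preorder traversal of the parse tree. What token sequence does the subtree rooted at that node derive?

( p )

[Or [Or [And [Not q]]] || [And [And [Not p]] && [Not ( [Or [And [Not p]]] )]]]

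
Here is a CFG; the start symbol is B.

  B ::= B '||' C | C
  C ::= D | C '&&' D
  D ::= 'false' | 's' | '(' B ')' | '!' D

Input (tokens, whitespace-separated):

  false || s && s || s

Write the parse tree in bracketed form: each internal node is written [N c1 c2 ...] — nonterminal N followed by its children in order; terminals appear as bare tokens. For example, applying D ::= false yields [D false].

B
B || C
B || C || C
C || C || C
D || C || C
false || C || C
false || C && D || C
false || D && D || C
false || s && D || C
false || s && s || C
false || s && s || D
false || s && s || s

[B [B [B [C [D false]]] || [C [C [D s]] && [D s]]] || [C [D s]]]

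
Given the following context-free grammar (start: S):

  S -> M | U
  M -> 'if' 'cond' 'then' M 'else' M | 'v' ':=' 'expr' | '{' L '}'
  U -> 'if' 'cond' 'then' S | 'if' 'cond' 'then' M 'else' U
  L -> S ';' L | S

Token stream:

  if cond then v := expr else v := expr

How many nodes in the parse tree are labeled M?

3

[S [M if cond then [M v := expr] else [M v := expr]]]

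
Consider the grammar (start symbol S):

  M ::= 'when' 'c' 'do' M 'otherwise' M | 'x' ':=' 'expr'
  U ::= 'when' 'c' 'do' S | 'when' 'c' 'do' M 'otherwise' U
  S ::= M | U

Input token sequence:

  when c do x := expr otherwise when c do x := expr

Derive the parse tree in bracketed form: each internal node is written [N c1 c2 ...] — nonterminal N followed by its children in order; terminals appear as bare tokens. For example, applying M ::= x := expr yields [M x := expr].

S
U
when c do M otherwise U
when c do x := expr otherwise U
when c do x := expr otherwise when c do S
when c do x := expr otherwise when c do M
when c do x := expr otherwise when c do x := expr

[S [U when c do [M x := expr] otherwise [U when c do [S [M x := expr]]]]]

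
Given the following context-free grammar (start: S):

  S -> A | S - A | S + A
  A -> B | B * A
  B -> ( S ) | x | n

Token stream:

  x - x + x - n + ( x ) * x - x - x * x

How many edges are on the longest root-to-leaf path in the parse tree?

[S [S [S [S [S [S [S [A [B x]]] - [A [B x]]] + [A [B x]]] - [A [B n]]] + [A [B ( [S [A [B x]]] )] * [A [B x]]]] - [A [B x]]] - [A [B x] * [A [B x]]]]

9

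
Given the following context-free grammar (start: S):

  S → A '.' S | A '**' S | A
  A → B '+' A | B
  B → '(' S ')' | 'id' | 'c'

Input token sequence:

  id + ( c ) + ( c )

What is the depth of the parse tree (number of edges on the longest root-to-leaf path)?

8

[S [A [B id] + [A [B ( [S [A [B c]]] )] + [A [B ( [S [A [B c]]] )]]]]]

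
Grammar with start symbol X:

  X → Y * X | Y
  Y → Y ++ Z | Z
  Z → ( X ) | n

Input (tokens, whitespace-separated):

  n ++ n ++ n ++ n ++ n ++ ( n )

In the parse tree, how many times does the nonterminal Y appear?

7

[X [Y [Y [Y [Y [Y [Y [Z n]] ++ [Z n]] ++ [Z n]] ++ [Z n]] ++ [Z n]] ++ [Z ( [X [Y [Z n]]] )]]]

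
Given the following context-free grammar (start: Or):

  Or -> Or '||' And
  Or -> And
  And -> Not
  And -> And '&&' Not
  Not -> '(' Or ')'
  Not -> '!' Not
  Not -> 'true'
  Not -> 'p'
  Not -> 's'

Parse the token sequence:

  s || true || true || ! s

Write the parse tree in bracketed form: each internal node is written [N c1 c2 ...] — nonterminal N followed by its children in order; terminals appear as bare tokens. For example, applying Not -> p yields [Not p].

[Or [Or [Or [Or [And [Not s]]] || [And [Not true]]] || [And [Not true]]] || [And [Not ! [Not s]]]]

Or
Or || And
Or || And || And
Or || And || And || And
And || And || And || And
Not || And || And || And
s || And || And || And
s || Not || And || And
s || true || And || And
s || true || Not || And
s || true || true || And
s || true || true || Not
s || true || true || ! Not
s || true || true || ! s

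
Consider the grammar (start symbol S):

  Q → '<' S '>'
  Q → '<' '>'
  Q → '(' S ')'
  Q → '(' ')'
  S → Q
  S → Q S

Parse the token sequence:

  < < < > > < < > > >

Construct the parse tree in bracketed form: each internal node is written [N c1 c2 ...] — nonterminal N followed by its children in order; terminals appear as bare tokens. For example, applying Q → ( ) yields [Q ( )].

S
Q
< S >
< Q S >
< < S > S >
< < Q > S >
< < < > > S >
< < < > > Q >
< < < > > < S > >
< < < > > < Q > >
< < < > > < < > > >

[S [Q < [S [Q < [S [Q < >]] >] [S [Q < [S [Q < >]] >]]] >]]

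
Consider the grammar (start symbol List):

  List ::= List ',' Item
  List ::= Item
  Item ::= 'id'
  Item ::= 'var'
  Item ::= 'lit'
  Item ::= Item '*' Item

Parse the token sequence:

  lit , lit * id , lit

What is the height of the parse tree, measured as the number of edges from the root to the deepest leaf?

4

[List [List [List [Item lit]] , [Item [Item lit] * [Item id]]] , [Item lit]]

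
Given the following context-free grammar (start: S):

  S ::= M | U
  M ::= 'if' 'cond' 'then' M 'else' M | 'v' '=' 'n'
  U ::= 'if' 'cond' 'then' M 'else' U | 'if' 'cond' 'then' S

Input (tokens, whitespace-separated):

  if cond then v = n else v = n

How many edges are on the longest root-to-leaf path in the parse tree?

3

[S [M if cond then [M v = n] else [M v = n]]]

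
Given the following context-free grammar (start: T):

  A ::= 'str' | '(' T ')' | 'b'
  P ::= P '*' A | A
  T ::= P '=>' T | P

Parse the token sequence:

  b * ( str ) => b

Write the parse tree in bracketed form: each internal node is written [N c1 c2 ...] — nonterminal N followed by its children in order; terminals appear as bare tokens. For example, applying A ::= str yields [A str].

T
P => T
P * A => T
A * A => T
b * A => T
b * ( T ) => T
b * ( P ) => T
b * ( A ) => T
b * ( str ) => T
b * ( str ) => P
b * ( str ) => A
b * ( str ) => b

[T [P [P [A b]] * [A ( [T [P [A str]]] )]] => [T [P [A b]]]]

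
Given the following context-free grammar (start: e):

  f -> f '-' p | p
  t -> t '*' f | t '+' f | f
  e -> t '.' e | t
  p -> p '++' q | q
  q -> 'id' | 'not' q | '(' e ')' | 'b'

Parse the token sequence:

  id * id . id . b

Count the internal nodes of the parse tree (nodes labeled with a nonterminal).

19

[e [t [t [f [p [q id]]]] * [f [p [q id]]]] . [e [t [f [p [q id]]]] . [e [t [f [p [q b]]]]]]]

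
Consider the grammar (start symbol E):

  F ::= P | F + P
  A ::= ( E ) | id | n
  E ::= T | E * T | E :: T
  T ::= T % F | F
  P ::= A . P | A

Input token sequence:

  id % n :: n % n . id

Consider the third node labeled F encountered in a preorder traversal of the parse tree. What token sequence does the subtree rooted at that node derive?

[E [E [T [T [F [P [A id]]]] % [F [P [A n]]]]] :: [T [T [F [P [A n]]]] % [F [P [A n] . [P [A id]]]]]]

n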